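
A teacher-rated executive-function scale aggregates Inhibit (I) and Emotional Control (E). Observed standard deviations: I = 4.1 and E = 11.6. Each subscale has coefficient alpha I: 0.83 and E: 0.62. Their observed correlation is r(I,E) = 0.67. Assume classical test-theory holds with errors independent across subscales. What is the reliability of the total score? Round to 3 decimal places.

0.749

Var(I+E) = 4.1² + 11.6² + 2·[4.1·11.6·0.67] = 151.37 + 63.7304 = 215.1.
Under uncorrelated errors the observed covariances equal the true-score covariances, so only the own-variance terms attenuate.
True-score variance = [4.1²·0.83 + 11.6²·0.62] + 63.7304 = 97.3795 + 63.7304 = 161.11.
Reliability = 161.11 / 215.1 = 0.749.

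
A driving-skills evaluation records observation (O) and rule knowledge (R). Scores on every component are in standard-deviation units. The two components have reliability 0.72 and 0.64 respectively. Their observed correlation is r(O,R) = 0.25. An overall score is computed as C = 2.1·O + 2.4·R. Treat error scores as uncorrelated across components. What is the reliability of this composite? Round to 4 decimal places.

Var(C) = 2.1² + 2.4² + 2·[5.04·0.25] = 10.17 + 2.52 = 12.69.
Under uncorrelated errors the observed covariances equal the true-score covariances, so only the own-variance terms attenuate.
True-score variance = [2.1²·0.72 + 2.4²·0.64] + 2.52 = 6.8616 + 2.52 = 9.3816.
Reliability = 9.3816 / 12.69 = 0.7393.

0.7393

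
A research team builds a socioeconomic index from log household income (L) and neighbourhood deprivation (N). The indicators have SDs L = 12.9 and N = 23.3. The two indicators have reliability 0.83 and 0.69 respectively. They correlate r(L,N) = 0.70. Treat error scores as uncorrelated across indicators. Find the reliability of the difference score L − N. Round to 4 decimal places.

Var(L−N) = 12.9² + 23.3² − 2·12.9·23.3·0.70 = 709.3 − 420.798 = 288.502.
Under uncorrelated errors the observed covariances equal the true-score covariances, so only the own-variance terms attenuate.
True-score variance = [12.9²·0.83 + 23.3²·0.69] − 420.798 = 512.714 − 420.798 = 91.9164.
Reliability = 91.9164 / 288.502 = 0.3186.

0.3186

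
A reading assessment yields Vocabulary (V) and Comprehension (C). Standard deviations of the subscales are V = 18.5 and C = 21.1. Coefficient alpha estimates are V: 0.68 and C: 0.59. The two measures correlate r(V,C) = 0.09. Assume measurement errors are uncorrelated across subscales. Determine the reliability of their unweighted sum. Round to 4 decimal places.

0.6595

Var(V+C) = 18.5² + 21.1² + 2·[18.5·21.1·0.09] = 787.46 + 70.263 = 857.723.
Because errors are independent across components, Cov(Tᵢ,Tⱼ) = Cov(Xᵢ,Xⱼ); the off-diagonal part of the true-score variance is the same as above.
True-score variance = [18.5²·0.68 + 21.1²·0.59] + 70.263 = 495.404 + 70.263 = 565.667.
Reliability = 565.667 / 857.723 = 0.6595.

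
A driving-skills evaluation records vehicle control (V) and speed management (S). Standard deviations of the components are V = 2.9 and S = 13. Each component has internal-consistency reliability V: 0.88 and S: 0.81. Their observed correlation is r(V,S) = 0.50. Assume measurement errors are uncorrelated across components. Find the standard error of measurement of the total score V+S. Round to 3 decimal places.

Var(total) = 177.41 + 37.7 = 215.11.
True-score variance = 144.291 + 37.7 = 181.991, so reliability = 0.8460.
Error variance = 215.11 − 181.991 = 33.1192; SEM = √33.1192 = 5.755.

5.755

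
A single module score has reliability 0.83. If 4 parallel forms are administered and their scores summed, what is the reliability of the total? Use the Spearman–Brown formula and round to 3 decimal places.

0.951

ρ_k = kρ / (1 + (k−1)ρ) = 4·0.83 / (1 + 3·0.83) = 3.320 / 3.490 = 0.951.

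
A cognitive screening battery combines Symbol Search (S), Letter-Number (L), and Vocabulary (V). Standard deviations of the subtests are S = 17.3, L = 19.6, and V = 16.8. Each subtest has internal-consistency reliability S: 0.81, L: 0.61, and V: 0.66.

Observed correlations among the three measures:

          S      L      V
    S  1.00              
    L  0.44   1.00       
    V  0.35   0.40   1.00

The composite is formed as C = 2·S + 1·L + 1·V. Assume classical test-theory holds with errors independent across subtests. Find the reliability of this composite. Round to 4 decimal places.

Var(C) = 2²·17.3² + 19.6² + 16.8² + 2·[2·17.3·19.6·0.44 + 2·17.3·16.8·0.35 + 19.6·16.8·0.40] = 1863.56 + 1267.1 = 3130.66.
Under uncorrelated errors the observed covariances equal the true-score covariances, so only the own-variance terms attenuate.
True-score variance = [2²·17.3²·0.81 + 19.6²·0.61 + 16.8²·0.66] + 1267.1 = 1390.32 + 1267.1 = 2657.42.
Reliability = 2657.42 / 3130.66 = 0.8488.

0.8488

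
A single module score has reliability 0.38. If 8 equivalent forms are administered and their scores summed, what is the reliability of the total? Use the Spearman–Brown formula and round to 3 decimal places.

ρ_k = kρ / (1 + (k−1)ρ) = 8·0.38 / (1 + 7·0.38) = 3.040 / 3.660 = 0.831.

0.831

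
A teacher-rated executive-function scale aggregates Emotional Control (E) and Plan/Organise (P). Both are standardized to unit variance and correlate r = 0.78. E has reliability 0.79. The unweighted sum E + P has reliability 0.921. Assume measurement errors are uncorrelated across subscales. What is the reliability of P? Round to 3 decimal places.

0.929

Var(E+P) = 2 + 2·0.78 = 3.560.
True-score variance = ρ_E + ρ_P + 2·0.78, so 0.921 = (0.79 + ρ_P + 1.56) / 3.560.
ρ_P = 0.921·3.560 − 0.79 − 1.56 = 0.929.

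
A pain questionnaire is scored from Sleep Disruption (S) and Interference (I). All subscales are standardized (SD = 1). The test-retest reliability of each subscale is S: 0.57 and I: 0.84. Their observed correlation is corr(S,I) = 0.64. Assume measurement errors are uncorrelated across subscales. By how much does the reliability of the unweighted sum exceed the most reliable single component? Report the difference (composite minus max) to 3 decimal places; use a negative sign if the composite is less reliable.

Var(sum) = 2 + 1.28 = 3.28; true-score variance = 1.41 + 1.28 = 2.69; composite reliability = 0.8201.
Max component reliability = 0.8400.
Difference = 0.8201 − 0.8400 = -0.020.

-0.020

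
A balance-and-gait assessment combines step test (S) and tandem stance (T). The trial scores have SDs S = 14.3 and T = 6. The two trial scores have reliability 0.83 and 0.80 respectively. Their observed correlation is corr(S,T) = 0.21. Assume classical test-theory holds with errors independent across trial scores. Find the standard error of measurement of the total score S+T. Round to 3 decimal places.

6.478

Var(total) = 240.49 + 36.036 = 276.526.
True-score variance = 198.527 + 36.036 = 234.563, so reliability = 0.8482.
Error variance = 276.526 − 234.563 = 41.9633; SEM = √41.9633 = 6.478.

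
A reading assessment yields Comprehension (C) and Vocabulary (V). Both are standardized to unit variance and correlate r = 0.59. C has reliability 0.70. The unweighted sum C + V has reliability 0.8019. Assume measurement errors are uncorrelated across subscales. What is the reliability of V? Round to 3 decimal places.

Var(C+V) = 2 + 2·0.59 = 3.180.
True-score variance = ρ_C + ρ_V + 2·0.59, so 0.8019 = (0.70 + ρ_V + 1.18) / 3.180.
ρ_V = 0.8019·3.180 − 0.70 − 1.18 = 0.670.

0.670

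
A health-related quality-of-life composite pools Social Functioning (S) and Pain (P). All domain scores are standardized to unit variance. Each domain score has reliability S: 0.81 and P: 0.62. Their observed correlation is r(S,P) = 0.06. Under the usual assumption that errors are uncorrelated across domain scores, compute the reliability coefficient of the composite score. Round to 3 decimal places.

Var(S+P) = 2 + 2·[0.06] = 2 + 0.12 = 2.12.
With uncorrelated errors the cross-covariances are all true-score covariance, so they carry over unchanged; only the diagonal terms shrink to ρᵢσᵢ².
True-score variance = [0.81 + 0.62] + 0.12 = 1.43 + 0.12 = 1.55.
Reliability = 1.55 / 2.12 = 0.731.

0.731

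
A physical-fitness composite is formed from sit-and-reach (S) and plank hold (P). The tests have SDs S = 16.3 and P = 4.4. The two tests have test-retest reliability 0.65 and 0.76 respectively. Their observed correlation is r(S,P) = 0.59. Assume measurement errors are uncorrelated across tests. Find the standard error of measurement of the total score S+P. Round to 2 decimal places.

9.88

Var(total) = 285.05 + 84.6296 = 369.68.
True-score variance = 187.412 + 84.6296 = 272.042, so reliability = 0.7359.
Error variance = 369.68 − 272.042 = 97.6379; SEM = √97.6379 = 9.88.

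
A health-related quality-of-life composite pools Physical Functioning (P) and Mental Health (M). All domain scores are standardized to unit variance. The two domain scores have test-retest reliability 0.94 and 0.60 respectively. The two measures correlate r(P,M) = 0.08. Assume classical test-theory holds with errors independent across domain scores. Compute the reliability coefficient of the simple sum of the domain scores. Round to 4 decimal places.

Var(P+M) = 2 + 2·[0.08] = 2 + 0.16 = 2.16.
With uncorrelated errors the cross-covariances are all true-score covariance, so they carry over unchanged; only the diagonal terms shrink to ρᵢσᵢ².
True-score variance = [0.94 + 0.60] + 0.16 = 1.54 + 0.16 = 1.7.
Reliability = 1.7 / 2.16 = 0.7870.

0.7870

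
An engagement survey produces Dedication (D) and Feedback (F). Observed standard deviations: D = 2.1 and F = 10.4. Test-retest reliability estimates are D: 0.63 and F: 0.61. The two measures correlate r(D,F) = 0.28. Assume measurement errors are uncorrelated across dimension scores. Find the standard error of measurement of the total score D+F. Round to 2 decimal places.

6.62

Var(total) = 112.57 + 12.2304 = 124.8.
True-score variance = 68.7559 + 12.2304 = 80.9863, so reliability = 0.6489.
Error variance = 124.8 − 80.9863 = 43.8141; SEM = √43.8141 = 6.62.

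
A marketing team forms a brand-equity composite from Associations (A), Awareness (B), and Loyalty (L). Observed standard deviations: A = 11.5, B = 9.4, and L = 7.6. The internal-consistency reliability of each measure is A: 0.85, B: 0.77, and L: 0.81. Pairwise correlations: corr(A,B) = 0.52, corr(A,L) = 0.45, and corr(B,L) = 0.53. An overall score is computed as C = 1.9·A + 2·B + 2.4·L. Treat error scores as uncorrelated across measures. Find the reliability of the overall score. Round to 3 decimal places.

0.907

Var(C) = 1.9²·11.5² + 2²·9.4² + 2.4²·7.6² + 2·[3.8·11.5·9.4·0.52 + 4.56·11.5·7.6·0.45 + 4.8·9.4·7.6·0.53] = 1163.56 + 1149.39 = 2312.95.
Because errors are independent across components, Cov(Tᵢ,Tⱼ) = Cov(Xᵢ,Xⱼ); the off-diagonal part of the true-score variance is the same as above.
True-score variance = [1.9²·11.5²·0.85 + 2²·9.4²·0.77 + 2.4²·7.6²·0.81] + 1149.39 = 947.443 + 1149.39 = 2096.83.
Reliability = 2096.83 / 2312.95 = 0.907.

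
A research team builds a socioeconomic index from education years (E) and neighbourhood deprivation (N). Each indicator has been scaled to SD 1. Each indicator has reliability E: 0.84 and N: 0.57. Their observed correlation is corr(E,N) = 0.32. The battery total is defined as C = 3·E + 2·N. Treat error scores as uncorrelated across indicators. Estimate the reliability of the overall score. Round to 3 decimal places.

0.812

Var(C) = 3² + 2² + 2·[6·0.32] = 13 + 3.84 = 16.84.
With uncorrelated errors the cross-covariances are all true-score covariance, so they carry over unchanged; only the diagonal terms shrink to ρᵢσᵢ².
True-score variance = [3²·0.84 + 2²·0.57] + 3.84 = 9.84 + 3.84 = 13.68.
Reliability = 13.68 / 16.84 = 0.812.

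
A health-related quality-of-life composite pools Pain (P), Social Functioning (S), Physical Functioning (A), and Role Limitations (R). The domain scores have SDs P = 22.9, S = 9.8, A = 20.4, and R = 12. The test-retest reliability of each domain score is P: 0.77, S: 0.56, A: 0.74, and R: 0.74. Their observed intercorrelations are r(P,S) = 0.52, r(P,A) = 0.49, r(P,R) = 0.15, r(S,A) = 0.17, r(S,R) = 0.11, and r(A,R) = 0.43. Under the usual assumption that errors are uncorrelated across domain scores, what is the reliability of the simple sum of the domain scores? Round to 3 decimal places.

Var(P+S+A+R) = 22.9² + 9.8² + 20.4² + 12² + 2·[22.9·9.8·0.52 + 22.9·20.4·0.49 + 22.9·12·0.15 + 9.8·20.4·0.17 + 9.8·12·0.11 + 20.4·12·0.43] = 1180.61 + 1078.03 = 2258.64.
Because errors are independent across components, Cov(Tᵢ,Tⱼ) = Cov(Xᵢ,Xⱼ); the off-diagonal part of the true-score variance is the same as above.
True-score variance = [22.9²·0.77 + 9.8²·0.56 + 20.4²·0.74 + 12²·0.74] + 1078.03 = 872.096 + 1078.03 = 1950.12.
Reliability = 1950.12 / 2258.64 = 0.863.

0.863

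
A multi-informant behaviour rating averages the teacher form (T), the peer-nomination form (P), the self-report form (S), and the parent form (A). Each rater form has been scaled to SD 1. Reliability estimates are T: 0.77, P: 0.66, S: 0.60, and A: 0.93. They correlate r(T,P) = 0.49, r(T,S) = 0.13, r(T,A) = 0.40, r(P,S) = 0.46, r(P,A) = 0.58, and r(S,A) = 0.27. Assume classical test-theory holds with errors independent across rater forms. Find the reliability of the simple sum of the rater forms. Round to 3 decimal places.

Var(T+P+S+A) = 4 + 2·[0.49 + 0.13 + 0.40 + 0.46 + 0.58 + 0.27] = 4 + 4.66 = 8.66.
With uncorrelated errors the cross-covariances are all true-score covariance, so they carry over unchanged; only the diagonal terms shrink to ρᵢσᵢ².
True-score variance = [0.77 + 0.66 + 0.60 + 0.93] + 4.66 = 2.96 + 4.66 = 7.62.
Reliability = 7.62 / 8.66 = 0.880.

0.880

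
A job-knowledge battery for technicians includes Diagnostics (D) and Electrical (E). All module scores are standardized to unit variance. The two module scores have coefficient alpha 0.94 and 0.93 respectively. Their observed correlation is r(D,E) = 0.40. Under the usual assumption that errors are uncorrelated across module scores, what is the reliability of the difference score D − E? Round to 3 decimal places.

Var(D−E) = 1 + 1 − 2·0.40 = 2 − 0.8 = 1.2.
Because errors are independent across components, Cov(Tᵢ,Tⱼ) = Cov(Xᵢ,Xⱼ); the off-diagonal part of the true-score variance is the same as above.
True-score variance = [0.94 + 0.93] − 0.8 = 1.87 − 0.8 = 1.07.
Reliability = 1.07 / 1.2 = 0.892.

0.892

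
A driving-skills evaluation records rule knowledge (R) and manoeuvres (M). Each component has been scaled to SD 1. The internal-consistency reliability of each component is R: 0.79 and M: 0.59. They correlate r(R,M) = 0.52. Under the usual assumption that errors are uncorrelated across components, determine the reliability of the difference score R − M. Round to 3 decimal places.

Var(R−M) = 1 + 1 − 2·0.52 = 2 − 1.04 = 0.96.
Under uncorrelated errors the observed covariances equal the true-score covariances, so only the own-variance terms attenuate.
True-score variance = [0.79 + 0.59] − 1.04 = 1.38 − 1.04 = 0.34.
Reliability = 0.34 / 0.96 = 0.354.

0.354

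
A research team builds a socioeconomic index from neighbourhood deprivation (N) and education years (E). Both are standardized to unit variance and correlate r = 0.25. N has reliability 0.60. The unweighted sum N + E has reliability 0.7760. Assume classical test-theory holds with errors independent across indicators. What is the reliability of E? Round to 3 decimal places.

Var(N+E) = 2 + 2·0.25 = 2.500.
True-score variance = ρ_N + ρ_E + 2·0.25, so 0.7760 = (0.60 + ρ_E + 0.50) / 2.500.
ρ_E = 0.7760·2.500 − 0.60 − 0.50 = 0.840.

0.840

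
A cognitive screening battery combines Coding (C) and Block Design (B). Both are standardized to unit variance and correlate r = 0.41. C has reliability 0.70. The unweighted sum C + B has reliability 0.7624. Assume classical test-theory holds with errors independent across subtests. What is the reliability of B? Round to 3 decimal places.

0.630

Var(C+B) = 2 + 2·0.41 = 2.820.
True-score variance = ρ_C + ρ_B + 2·0.41, so 0.7624 = (0.70 + ρ_B + 0.82) / 2.820.
ρ_B = 0.7624·2.820 − 0.70 − 0.82 = 0.630.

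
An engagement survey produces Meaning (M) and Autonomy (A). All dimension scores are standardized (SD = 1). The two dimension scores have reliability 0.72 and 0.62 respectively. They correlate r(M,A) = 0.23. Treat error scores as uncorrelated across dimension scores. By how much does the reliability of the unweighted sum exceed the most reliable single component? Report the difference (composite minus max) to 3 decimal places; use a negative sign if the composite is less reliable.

Var(sum) = 2 + 0.46 = 2.46; true-score variance = 1.34 + 0.46 = 1.8; composite reliability = 0.7317.
Max component reliability = 0.7200.
Difference = 0.7317 − 0.7200 = 0.012.

0.012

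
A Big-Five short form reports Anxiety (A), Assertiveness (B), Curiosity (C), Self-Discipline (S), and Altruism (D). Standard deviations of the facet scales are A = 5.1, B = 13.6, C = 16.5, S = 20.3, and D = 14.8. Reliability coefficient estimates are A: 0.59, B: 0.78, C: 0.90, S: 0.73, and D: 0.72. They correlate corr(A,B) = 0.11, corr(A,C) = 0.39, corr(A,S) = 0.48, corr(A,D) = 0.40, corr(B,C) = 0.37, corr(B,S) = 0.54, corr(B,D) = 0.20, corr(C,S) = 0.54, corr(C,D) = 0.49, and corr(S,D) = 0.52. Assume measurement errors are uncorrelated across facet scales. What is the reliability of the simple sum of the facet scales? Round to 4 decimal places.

Var(A+B+C+S+D) = 5.1² + 13.6² + 16.5² + 20.3² + 14.8² + 2·[5.1·13.6·0.11 + 5.1·16.5·0.39 + 5.1·20.3·0.48 + 5.1·14.8·0.40 + 13.6·16.5·0.37 + 13.6·20.3·0.54 + 13.6·14.8·0.20 + 16.5·20.3·0.54 + 16.5·14.8·0.49 + 20.3·14.8·0.52] = 1114.35 + 1698.92 = 2813.27.
With uncorrelated errors the cross-covariances are all true-score covariance, so they carry over unchanged; only the diagonal terms shrink to ρᵢσᵢ².
True-score variance = [5.1²·0.59 + 13.6²·0.78 + 16.5²·0.90 + 20.3²·0.73 + 14.8²·0.72] + 1698.92 = 863.174 + 1698.92 = 2562.1.
Reliability = 2562.1 / 2813.27 = 0.9107.

0.9107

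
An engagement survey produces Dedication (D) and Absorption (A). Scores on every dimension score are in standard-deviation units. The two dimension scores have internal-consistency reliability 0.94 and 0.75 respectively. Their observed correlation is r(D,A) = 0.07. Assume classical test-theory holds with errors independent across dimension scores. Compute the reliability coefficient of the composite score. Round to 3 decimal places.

0.855

Var(D+A) = 2 + 2·[0.07] = 2 + 0.14 = 2.14.
Because errors are independent across components, Cov(Tᵢ,Tⱼ) = Cov(Xᵢ,Xⱼ); the off-diagonal part of the true-score variance is the same as above.
True-score variance = [0.94 + 0.75] + 0.14 = 1.69 + 0.14 = 1.83.
Reliability = 1.83 / 2.14 = 0.855.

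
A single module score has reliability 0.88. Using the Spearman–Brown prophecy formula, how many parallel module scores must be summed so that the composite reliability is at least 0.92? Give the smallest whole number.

k ≥ ρ*(1−ρ₁)/(ρ₁(1−ρ*)) = 0.92·0.12 / (0.88·0.08) = 1.568.
Smallest integer k = 2.

2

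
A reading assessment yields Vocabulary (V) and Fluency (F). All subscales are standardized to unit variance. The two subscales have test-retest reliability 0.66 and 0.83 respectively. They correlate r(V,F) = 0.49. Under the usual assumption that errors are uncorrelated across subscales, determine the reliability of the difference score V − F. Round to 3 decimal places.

Var(V−F) = 1 + 1 − 2·0.49 = 2 − 0.98 = 1.02.
With uncorrelated errors the cross-covariances are all true-score covariance, so they carry over unchanged; only the diagonal terms shrink to ρᵢσᵢ².
True-score variance = [0.66 + 0.83] − 0.98 = 1.49 − 0.98 = 0.51.
Reliability = 0.51 / 1.02 = 0.500.

0.500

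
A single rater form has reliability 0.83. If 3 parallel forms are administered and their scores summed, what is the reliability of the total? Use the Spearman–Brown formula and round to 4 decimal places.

ρ_k = kρ / (1 + (k−1)ρ) = 3·0.83 / (1 + 2·0.83) = 2.490 / 2.660 = 0.9361.

0.9361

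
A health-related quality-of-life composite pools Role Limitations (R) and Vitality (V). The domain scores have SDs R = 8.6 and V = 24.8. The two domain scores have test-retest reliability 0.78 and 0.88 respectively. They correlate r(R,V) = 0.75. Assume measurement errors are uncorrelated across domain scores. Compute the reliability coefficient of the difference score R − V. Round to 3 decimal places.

Var(R−V) = 8.6² + 24.8² − 2·8.6·24.8·0.75 = 689 − 319.92 = 369.08.
With uncorrelated errors the cross-covariances are all true-score covariance, so they carry over unchanged; only the diagonal terms shrink to ρᵢσᵢ².
True-score variance = [8.6²·0.78 + 24.8²·0.88] − 319.92 = 598.924 − 319.92 = 279.004.
Reliability = 279.004 / 369.08 = 0.756.

0.756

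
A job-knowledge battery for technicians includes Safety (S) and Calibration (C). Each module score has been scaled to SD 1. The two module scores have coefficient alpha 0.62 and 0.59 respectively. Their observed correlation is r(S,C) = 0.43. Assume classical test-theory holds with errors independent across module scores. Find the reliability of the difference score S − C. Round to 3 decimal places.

0.307

Var(S−C) = 1 + 1 − 2·0.43 = 2 − 0.86 = 1.14.
Because errors are independent across components, Cov(Tᵢ,Tⱼ) = Cov(Xᵢ,Xⱼ); the off-diagonal part of the true-score variance is the same as above.
True-score variance = [0.62 + 0.59] − 0.86 = 1.21 − 0.86 = 0.35.
Reliability = 0.35 / 1.14 = 0.307.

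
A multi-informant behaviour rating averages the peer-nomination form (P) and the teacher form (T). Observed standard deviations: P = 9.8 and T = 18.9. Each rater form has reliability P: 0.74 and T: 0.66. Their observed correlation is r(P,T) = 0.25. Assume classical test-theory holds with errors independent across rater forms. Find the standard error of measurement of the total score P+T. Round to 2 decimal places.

Var(total) = 453.25 + 92.61 = 545.86.
True-score variance = 306.828 + 92.61 = 399.438, so reliability = 0.7318.
Error variance = 545.86 − 399.438 = 146.422; SEM = √146.422 = 12.10.

12.10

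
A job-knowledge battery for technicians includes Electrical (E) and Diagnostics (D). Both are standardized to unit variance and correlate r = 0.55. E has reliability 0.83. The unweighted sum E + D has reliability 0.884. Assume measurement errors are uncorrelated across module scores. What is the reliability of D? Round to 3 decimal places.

Var(E+D) = 2 + 2·0.55 = 3.100.
True-score variance = ρ_E + ρ_D + 2·0.55, so 0.884 = (0.83 + ρ_D + 1.10) / 3.100.
ρ_D = 0.884·3.100 − 0.83 − 1.10 = 0.810.

0.810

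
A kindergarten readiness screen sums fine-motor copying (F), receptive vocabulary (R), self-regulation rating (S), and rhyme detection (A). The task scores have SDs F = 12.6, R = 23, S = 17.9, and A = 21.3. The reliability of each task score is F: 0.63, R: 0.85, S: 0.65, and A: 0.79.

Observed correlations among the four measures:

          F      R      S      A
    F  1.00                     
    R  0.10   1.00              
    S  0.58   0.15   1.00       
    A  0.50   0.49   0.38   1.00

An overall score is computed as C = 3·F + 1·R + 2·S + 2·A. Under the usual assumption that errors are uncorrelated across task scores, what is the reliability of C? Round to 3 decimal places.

0.867

Var(C) = 3²·12.6² + 23² + 2²·17.9² + 2²·21.3² + 2·[3·12.6·23·0.10 + 6·12.6·17.9·0.58 + 6·12.6·21.3·0.50 + 2·23·17.9·0.15 + 2·23·21.3·0.49 + 4·17.9·21.3·0.38] = 5054.24 + 5720.2 = 10774.4.
With uncorrelated errors the cross-covariances are all true-score covariance, so they carry over unchanged; only the diagonal terms shrink to ρᵢσᵢ².
True-score variance = [3²·12.6²·0.63 + 23²·0.85 + 2²·17.9²·0.65 + 2²·21.3²·0.79] + 5720.2 = 3616.55 + 5720.2 = 9336.75.
Reliability = 9336.75 / 10774.4 = 0.867.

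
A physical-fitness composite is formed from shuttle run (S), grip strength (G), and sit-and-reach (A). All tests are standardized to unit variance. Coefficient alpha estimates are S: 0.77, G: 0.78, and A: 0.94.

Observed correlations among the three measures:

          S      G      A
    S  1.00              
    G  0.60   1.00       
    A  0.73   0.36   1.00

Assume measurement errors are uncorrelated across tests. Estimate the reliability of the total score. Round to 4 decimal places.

Var(S+G+A) = 3 + 2·[0.60 + 0.73 + 0.36] = 3 + 3.38 = 6.38.
Under uncorrelated errors the observed covariances equal the true-score covariances, so only the own-variance terms attenuate.
True-score variance = [0.77 + 0.78 + 0.94] + 3.38 = 2.49 + 3.38 = 5.87.
Reliability = 5.87 / 6.38 = 0.9201.

0.9201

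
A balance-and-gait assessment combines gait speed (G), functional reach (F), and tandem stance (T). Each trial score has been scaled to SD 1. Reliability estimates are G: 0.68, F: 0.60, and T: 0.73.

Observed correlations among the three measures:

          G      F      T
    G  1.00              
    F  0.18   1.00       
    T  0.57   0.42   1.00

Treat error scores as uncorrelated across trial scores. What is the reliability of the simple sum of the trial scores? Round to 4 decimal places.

0.8146

Var(G+F+T) = 3 + 2·[0.18 + 0.57 + 0.42] = 3 + 2.34 = 5.34.
Under uncorrelated errors the observed covariances equal the true-score covariances, so only the own-variance terms attenuate.
True-score variance = [0.68 + 0.60 + 0.73] + 2.34 = 2.01 + 2.34 = 4.35.
Reliability = 4.35 / 5.34 = 0.8146.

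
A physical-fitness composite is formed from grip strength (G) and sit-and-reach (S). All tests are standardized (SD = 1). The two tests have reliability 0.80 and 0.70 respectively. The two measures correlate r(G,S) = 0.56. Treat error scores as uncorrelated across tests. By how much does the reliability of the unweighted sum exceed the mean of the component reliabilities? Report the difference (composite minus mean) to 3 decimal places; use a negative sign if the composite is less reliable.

0.090

Var(sum) = 2 + 1.12 = 3.12; true-score variance = 1.5 + 1.12 = 2.62; composite reliability = 0.8397.
Mean component reliability = 0.7500.
Difference = 0.8397 − 0.7500 = 0.090.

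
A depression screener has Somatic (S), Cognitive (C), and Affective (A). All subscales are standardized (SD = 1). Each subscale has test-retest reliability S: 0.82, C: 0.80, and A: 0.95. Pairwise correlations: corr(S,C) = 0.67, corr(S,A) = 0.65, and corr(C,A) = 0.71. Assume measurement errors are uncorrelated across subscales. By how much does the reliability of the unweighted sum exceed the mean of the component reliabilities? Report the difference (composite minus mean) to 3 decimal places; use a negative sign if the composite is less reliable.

Var(sum) = 3 + 4.06 = 7.06; true-score variance = 2.57 + 4.06 = 6.63; composite reliability = 0.9391.
Mean component reliability = 0.8567.
Difference = 0.9391 − 0.8567 = 0.082.

0.082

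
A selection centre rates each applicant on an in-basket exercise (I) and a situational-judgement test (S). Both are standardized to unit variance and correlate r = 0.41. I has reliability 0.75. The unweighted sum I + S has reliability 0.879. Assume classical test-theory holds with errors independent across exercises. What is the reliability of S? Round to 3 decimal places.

Var(I+S) = 2 + 2·0.41 = 2.820.
True-score variance = ρ_I + ρ_S + 2·0.41, so 0.879 = (0.75 + ρ_S + 0.82) / 2.820.
ρ_S = 0.879·2.820 − 0.75 − 0.82 = 0.909.

0.909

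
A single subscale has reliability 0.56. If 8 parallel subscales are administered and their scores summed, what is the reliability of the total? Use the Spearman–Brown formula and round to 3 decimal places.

ρ_k = kρ / (1 + (k−1)ρ) = 8·0.56 / (1 + 7·0.56) = 4.480 / 4.920 = 0.911.

0.911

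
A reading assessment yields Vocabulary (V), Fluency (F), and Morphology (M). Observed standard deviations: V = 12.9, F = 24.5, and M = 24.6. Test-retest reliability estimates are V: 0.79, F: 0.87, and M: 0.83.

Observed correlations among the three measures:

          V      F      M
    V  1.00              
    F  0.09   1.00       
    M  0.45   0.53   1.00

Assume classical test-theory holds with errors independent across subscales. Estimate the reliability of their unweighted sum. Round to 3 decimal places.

0.908

Var(V+F+M) = 12.9² + 24.5² + 24.6² + 2·[12.9·24.5·0.09 + 12.9·24.6·0.45 + 24.5·24.6·0.53] = 1371.82 + 981.357 = 2353.18.
With uncorrelated errors the cross-covariances are all true-score covariance, so they carry over unchanged; only the diagonal terms shrink to ρᵢσᵢ².
True-score variance = [12.9²·0.79 + 24.5²·0.87 + 24.6²·0.83] + 981.357 = 1155.96 + 981.357 = 2137.32.
Reliability = 2137.32 / 2353.18 = 0.908.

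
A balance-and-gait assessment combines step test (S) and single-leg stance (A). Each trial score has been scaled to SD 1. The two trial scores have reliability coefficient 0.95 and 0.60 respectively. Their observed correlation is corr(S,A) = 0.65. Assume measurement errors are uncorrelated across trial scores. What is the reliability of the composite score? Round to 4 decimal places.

Var(S+A) = 2 + 2·[0.65] = 2 + 1.3 = 3.3.
Under uncorrelated errors the observed covariances equal the true-score covariances, so only the own-variance terms attenuate.
True-score variance = [0.95 + 0.60] + 1.3 = 1.55 + 1.3 = 2.85.
Reliability = 2.85 / 3.3 = 0.8636.

0.8636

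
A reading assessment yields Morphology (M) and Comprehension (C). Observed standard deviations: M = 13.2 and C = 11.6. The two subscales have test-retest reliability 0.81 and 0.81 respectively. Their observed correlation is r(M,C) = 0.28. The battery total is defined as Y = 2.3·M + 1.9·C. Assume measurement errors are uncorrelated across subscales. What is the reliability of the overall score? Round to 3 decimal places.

0.850

Var(Y) = 2.3²·13.2² + 1.9²·11.6² + 2·[4.37·13.2·11.6·0.28] = 1407.49 + 374.715 = 1782.21.
Under uncorrelated errors the observed covariances equal the true-score covariances, so only the own-variance terms attenuate.
True-score variance = [2.3²·13.2²·0.81 + 1.9²·11.6²·0.81] + 374.715 = 1140.07 + 374.715 = 1514.78.
Reliability = 1514.78 / 1782.21 = 0.850.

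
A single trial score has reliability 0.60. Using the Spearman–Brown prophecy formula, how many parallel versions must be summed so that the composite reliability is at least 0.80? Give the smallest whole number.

k ≥ ρ*(1−ρ₁)/(ρ₁(1−ρ*)) = 0.80·0.40 / (0.60·0.20) = 2.667.
Smallest integer k = 3.

3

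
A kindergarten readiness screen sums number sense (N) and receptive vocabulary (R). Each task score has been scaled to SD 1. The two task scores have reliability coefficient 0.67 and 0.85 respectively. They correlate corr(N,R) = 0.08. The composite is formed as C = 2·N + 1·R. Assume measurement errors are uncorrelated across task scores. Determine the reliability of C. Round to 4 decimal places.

Var(C) = 2² + 1 + 2·[2·0.08] = 5 + 0.32 = 5.32.
With uncorrelated errors the cross-covariances are all true-score covariance, so they carry over unchanged; only the diagonal terms shrink to ρᵢσᵢ².
True-score variance = [2²·0.67 + 0.85] + 0.32 = 3.53 + 0.32 = 3.85.
Reliability = 3.85 / 5.32 = 0.7237.

0.7237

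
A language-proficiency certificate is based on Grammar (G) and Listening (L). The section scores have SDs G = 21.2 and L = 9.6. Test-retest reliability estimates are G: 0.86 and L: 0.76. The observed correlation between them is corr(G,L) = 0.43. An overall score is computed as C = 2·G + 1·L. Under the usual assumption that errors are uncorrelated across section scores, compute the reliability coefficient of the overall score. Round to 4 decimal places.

0.8778

Var(C) = 2²·21.2² + 9.6² + 2·[2·21.2·9.6·0.43] = 1889.92 + 350.054 = 2239.97.
Because errors are independent across components, Cov(Tᵢ,Tⱼ) = Cov(Xᵢ,Xⱼ); the off-diagonal part of the true-score variance is the same as above.
True-score variance = [2²·21.2²·0.86 + 9.6²·0.76] + 350.054 = 1616.12 + 350.054 = 1966.17.
Reliability = 1966.17 / 2239.97 = 0.8778.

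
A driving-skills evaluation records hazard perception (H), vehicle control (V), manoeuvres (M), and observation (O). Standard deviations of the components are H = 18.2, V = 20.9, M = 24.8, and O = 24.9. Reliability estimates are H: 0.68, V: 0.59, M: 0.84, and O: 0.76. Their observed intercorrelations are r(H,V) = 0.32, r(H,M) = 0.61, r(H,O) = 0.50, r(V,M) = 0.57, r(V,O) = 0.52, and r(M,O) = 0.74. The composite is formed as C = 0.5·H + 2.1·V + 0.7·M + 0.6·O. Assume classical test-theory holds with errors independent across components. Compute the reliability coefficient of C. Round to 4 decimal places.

0.8183

Var(C) = 0.5²·18.2² + 2.1²·20.9² + 0.7²·24.8² + 0.6²·24.9² + 2·[1.05·18.2·20.9·0.32 + 0.35·18.2·24.8·0.61 + 0.3·18.2·24.9·0.50 + 1.47·20.9·24.8·0.57 + 1.26·20.9·24.9·0.52 + 0.42·24.8·24.9·0.74] = 2533.72 + 2518.7 = 5052.41.
With uncorrelated errors the cross-covariances are all true-score covariance, so they carry over unchanged; only the diagonal terms shrink to ρᵢσᵢ².
True-score variance = [0.5²·18.2²·0.68 + 2.1²·20.9²·0.59 + 0.7²·24.8²·0.84 + 0.6²·24.9²·0.76] + 2518.7 = 1615.63 + 2518.7 = 4134.33.
Reliability = 4134.33 / 5052.41 = 0.8183.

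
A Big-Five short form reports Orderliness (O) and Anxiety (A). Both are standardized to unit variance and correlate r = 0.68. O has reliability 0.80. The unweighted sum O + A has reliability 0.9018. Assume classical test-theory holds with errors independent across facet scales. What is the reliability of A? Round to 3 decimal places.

Var(O+A) = 2 + 2·0.68 = 3.360.
True-score variance = ρ_O + ρ_A + 2·0.68, so 0.9018 = (0.80 + ρ_A + 1.36) / 3.360.
ρ_A = 0.9018·3.360 − 0.80 − 1.36 = 0.870.

0.870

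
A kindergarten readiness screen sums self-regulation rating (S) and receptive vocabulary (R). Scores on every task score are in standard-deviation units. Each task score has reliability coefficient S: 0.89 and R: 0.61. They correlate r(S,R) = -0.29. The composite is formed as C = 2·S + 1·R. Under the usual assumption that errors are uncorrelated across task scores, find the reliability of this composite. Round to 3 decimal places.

0.784

Var(C) = 2² + 1 + 2·[2·(-0.29)] = 5 − 1.16 = 3.84.
With uncorrelated errors the cross-covariances are all true-score covariance, so they carry over unchanged; only the diagonal terms shrink to ρᵢσᵢ².
True-score variance = [2²·0.89 + 0.61] − 1.16 = 4.17 − 1.16 = 3.01.
Reliability = 3.01 / 3.84 = 0.784.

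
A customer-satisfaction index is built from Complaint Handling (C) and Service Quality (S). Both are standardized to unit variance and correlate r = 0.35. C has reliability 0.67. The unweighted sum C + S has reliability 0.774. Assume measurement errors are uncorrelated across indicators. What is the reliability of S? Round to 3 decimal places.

0.720

Var(C+S) = 2 + 2·0.35 = 2.700.
True-score variance = ρ_C + ρ_S + 2·0.35, so 0.774 = (0.67 + ρ_S + 0.70) / 2.700.
ρ_S = 0.774·2.700 − 0.67 − 0.70 = 0.720.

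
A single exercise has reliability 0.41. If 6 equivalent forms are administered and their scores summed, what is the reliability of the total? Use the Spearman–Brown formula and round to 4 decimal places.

0.8066

ρ_k = kρ / (1 + (k−1)ρ) = 6·0.41 / (1 + 5·0.41) = 2.460 / 3.050 = 0.8066.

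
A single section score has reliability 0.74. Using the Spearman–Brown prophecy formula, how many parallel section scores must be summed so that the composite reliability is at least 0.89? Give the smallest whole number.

k ≥ ρ*(1−ρ₁)/(ρ₁(1−ρ*)) = 0.89·0.26 / (0.74·0.11) = 2.843.
Smallest integer k = 3.

3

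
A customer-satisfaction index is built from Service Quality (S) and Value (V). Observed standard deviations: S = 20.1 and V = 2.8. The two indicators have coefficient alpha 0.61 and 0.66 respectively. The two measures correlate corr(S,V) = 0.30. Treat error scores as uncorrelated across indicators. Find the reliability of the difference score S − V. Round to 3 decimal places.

Var(S−V) = 20.1² + 2.8² − 2·20.1·2.8·0.30 = 411.85 − 33.768 = 378.082.
With uncorrelated errors the cross-covariances are all true-score covariance, so they carry over unchanged; only the diagonal terms shrink to ρᵢσᵢ².
True-score variance = [20.1²·0.61 + 2.8²·0.66] − 33.768 = 251.621 − 33.768 = 217.853.
Reliability = 217.853 / 378.082 = 0.576.

0.576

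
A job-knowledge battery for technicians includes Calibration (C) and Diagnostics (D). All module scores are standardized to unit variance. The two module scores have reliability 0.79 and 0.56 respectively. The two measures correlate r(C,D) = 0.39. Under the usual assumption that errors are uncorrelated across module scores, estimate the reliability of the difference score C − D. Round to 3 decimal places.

Var(C−D) = 1 + 1 − 2·0.39 = 2 − 0.78 = 1.22.
Under uncorrelated errors the observed covariances equal the true-score covariances, so only the own-variance terms attenuate.
True-score variance = [0.79 + 0.56] − 0.78 = 1.35 − 0.78 = 0.57.
Reliability = 0.57 / 1.22 = 0.467.

0.467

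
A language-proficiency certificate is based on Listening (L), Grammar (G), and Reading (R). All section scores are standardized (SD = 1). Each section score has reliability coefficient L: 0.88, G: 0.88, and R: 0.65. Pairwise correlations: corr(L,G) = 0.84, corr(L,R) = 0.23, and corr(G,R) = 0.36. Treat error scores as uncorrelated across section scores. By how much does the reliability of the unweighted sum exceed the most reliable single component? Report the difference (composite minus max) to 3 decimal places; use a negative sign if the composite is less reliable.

0.019

Var(sum) = 3 + 2.86 = 5.86; true-score variance = 2.41 + 2.86 = 5.27; composite reliability = 0.8993.
Max component reliability = 0.8800.
Difference = 0.8993 − 0.8800 = 0.019.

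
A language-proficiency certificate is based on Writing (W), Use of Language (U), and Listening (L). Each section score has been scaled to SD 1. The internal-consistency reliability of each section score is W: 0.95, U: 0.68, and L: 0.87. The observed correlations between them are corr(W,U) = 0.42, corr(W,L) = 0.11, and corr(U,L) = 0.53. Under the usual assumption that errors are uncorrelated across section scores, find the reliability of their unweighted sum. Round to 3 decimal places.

Var(W+U+L) = 3 + 2·[0.42 + 0.11 + 0.53] = 3 + 2.12 = 5.12.
Under uncorrelated errors the observed covariances equal the true-score covariances, so only the own-variance terms attenuate.
True-score variance = [0.95 + 0.68 + 0.87] + 2.12 = 2.5 + 2.12 = 4.62.
Reliability = 4.62 / 5.12 = 0.902.

0.902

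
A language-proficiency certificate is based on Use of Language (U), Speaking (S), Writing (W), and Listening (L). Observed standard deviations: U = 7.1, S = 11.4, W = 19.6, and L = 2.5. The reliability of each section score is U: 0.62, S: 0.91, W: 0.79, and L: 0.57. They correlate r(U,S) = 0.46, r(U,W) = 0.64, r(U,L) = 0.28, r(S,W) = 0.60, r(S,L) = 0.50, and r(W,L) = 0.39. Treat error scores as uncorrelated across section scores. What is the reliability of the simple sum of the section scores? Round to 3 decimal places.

Var(U+S+W+L) = 7.1² + 11.4² + 19.6² + 2.5² + 2·[7.1·11.4·0.46 + 7.1·19.6·0.64 + 7.1·2.5·0.28 + 11.4·19.6·0.60 + 11.4·2.5·0.50 + 19.6·2.5·0.39] = 570.78 + 597.378 = 1168.16.
With uncorrelated errors the cross-covariances are all true-score covariance, so they carry over unchanged; only the diagonal terms shrink to ρᵢσᵢ².
True-score variance = [7.1²·0.62 + 11.4²·0.91 + 19.6²·0.79 + 2.5²·0.57] + 597.378 = 456.567 + 597.378 = 1053.94.
Reliability = 1053.94 / 1168.16 = 0.902.

0.902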